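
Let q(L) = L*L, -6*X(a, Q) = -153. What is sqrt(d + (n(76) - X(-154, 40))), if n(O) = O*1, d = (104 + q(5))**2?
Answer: sqrt(66766)/2 ≈ 129.20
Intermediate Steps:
X(a, Q) = 51/2 (X(a, Q) = -1/6*(-153) = 51/2)
q(L) = L**2
d = 16641 (d = (104 + 5**2)**2 = (104 + 25)**2 = 129**2 = 16641)
n(O) = O
sqrt(d + (n(76) - X(-154, 40))) = sqrt(16641 + (76 - 1*51/2)) = sqrt(16641 + (76 - 51/2)) = sqrt(16641 + 101/2) = sqrt(33383/2) = sqrt(66766)/2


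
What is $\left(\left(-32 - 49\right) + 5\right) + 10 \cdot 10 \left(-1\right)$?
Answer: $-176$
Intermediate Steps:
$\left(\left(-32 - 49\right) + 5\right) + 10 \cdot 10 \left(-1\right) = \left(-81 + 5\right) + 10 \left(-10\right) = -76 - 100 = -176$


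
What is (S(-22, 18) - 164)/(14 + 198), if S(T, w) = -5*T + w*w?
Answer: 135/106 ≈ 1.2736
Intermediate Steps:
S(T, w) = w² - 5*T (S(T, w) = -5*T + w² = w² - 5*T)
(S(-22, 18) - 164)/(14 + 198) = ((18² - 5*(-22)) - 164)/(14 + 198) = ((324 + 110) - 164)/212 = (434 - 164)*(1/212) = 270*(1/212) = 135/106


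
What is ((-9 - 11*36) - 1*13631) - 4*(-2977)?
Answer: -2128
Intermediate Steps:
((-9 - 11*36) - 1*13631) - 4*(-2977) = ((-9 - 396) - 13631) + 11908 = (-405 - 13631) + 11908 = -14036 + 11908 = -2128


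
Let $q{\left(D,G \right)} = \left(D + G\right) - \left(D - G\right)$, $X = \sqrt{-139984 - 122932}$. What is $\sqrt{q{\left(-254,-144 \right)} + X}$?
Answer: $\sqrt{-288 + 2 i \sqrt{65729}} \approx 12.249 + 20.93 i$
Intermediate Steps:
$X = 2 i \sqrt{65729}$ ($X = \sqrt{-262916} = 2 i \sqrt{65729} \approx 512.75 i$)
$q{\left(D,G \right)} = 2 G$
$\sqrt{q{\left(-254,-144 \right)} + X} = \sqrt{2 \left(-144\right) + 2 i \sqrt{65729}} = \sqrt{-288 + 2 i \sqrt{65729}}$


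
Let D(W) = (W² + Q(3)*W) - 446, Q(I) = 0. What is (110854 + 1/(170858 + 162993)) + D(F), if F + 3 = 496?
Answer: 118001972908/333851 ≈ 3.5346e+5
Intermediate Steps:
F = 493 (F = -3 + 496 = 493)
D(W) = -446 + W² (D(W) = (W² + 0*W) - 446 = (W² + 0) - 446 = W² - 446 = -446 + W²)
(110854 + 1/(170858 + 162993)) + D(F) = (110854 + 1/(170858 + 162993)) + (-446 + 493²) = (110854 + 1/333851) + (-446 + 243049) = (110854 + 1/333851) + 242603 = 37008718755/333851 + 242603 = 118001972908/333851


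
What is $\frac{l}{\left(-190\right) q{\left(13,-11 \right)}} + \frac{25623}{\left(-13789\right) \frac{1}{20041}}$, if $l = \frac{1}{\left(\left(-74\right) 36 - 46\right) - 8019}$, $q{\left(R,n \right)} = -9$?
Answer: $- \frac{9421167393112159}{252981129510} \approx -37241.0$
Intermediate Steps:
$l = - \frac{1}{10729}$ ($l = \frac{1}{\left(-2664 - 46\right) - 8019} = \frac{1}{-2710 - 8019} = \frac{1}{-10729} = - \frac{1}{10729} \approx -9.3205 \cdot 10^{-5}$)
$\frac{l}{\left(-190\right) q{\left(13,-11 \right)}} + \frac{25623}{\left(-13789\right) \frac{1}{20041}} = - \frac{1}{10729 \left(\left(-190\right) \left(-9\right)\right)} + \frac{25623}{\left(-13789\right) \frac{1}{20041}} = - \frac{1}{10729 \cdot 1710} + \frac{25623}{\left(-13789\right) \frac{1}{20041}} = \left(- \frac{1}{10729}\right) \frac{1}{1710} + \frac{25623}{- \frac{13789}{20041}} = - \frac{1}{18346590} + 25623 \left(- \frac{20041}{13789}\right) = - \frac{1}{18346590} - \frac{513510543}{13789} = - \frac{9421167393112159}{252981129510}$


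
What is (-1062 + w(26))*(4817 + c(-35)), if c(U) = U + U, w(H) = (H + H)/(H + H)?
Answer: -5036567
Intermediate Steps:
w(H) = 1 (w(H) = (2*H)/((2*H)) = (2*H)*(1/(2*H)) = 1)
c(U) = 2*U
(-1062 + w(26))*(4817 + c(-35)) = (-1062 + 1)*(4817 + 2*(-35)) = -1061*(4817 - 70) = -1061*4747 = -5036567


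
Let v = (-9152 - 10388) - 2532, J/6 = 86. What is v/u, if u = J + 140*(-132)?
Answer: 5518/4491 ≈ 1.2287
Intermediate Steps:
J = 516 (J = 6*86 = 516)
u = -17964 (u = 516 + 140*(-132) = 516 - 18480 = -17964)
v = -22072 (v = -19540 - 2532 = -22072)
v/u = -22072/(-17964) = -22072*(-1/17964) = 5518/4491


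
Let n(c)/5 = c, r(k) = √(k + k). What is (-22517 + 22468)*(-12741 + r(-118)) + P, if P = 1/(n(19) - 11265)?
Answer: 6973531529/11170 - 98*I*√59 ≈ 6.2431e+5 - 752.75*I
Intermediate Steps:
r(k) = √2*√k (r(k) = √(2*k) = √2*√k)
n(c) = 5*c
P = -1/11170 (P = 1/(5*19 - 11265) = 1/(95 - 11265) = 1/(-11170) = -1/11170 ≈ -8.9525e-5)
(-22517 + 22468)*(-12741 + r(-118)) + P = (-22517 + 22468)*(-12741 + √2*√(-118)) - 1/11170 = -49*(-12741 + √2*(I*√118)) - 1/11170 = -49*(-12741 + 2*I*√59) - 1/11170 = (624309 - 98*I*√59) - 1/11170 = 6973531529/11170 - 98*I*√59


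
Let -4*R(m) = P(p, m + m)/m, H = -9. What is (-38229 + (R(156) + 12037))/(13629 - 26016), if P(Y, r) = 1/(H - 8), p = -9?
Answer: 277844735/131401296 ≈ 2.1145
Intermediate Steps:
P(Y, r) = -1/17 (P(Y, r) = 1/(-9 - 8) = 1/(-17) = -1/17)
R(m) = 1/(68*m) (R(m) = -(-1)/(68*m) = 1/(68*m))
(-38229 + (R(156) + 12037))/(13629 - 26016) = (-38229 + ((1/68)/156 + 12037))/(13629 - 26016) = (-38229 + ((1/68)*(1/156) + 12037))/(-12387) = (-38229 + (1/10608 + 12037))*(-1/12387) = (-38229 + 127688497/10608)*(-1/12387) = -277844735/10608*(-1/12387) = 277844735/131401296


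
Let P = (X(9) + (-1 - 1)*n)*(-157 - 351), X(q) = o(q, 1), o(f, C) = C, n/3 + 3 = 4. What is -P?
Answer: -2540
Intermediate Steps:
n = 3 (n = -9 + 3*4 = -9 + 12 = 3)
X(q) = 1
P = 2540 (P = (1 + (-1 - 1)*3)*(-157 - 351) = (1 - 2*3)*(-508) = (1 - 6)*(-508) = -5*(-508) = 2540)
-P = -1*2540 = -2540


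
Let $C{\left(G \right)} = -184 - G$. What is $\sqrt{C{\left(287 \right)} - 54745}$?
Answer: $4 i \sqrt{3451} \approx 234.98 i$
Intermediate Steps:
$\sqrt{C{\left(287 \right)} - 54745} = \sqrt{\left(-184 - 287\right) - 54745} = \sqrt{-471 - 54745} = \sqrt{-55216} = 4 i \sqrt{3451}$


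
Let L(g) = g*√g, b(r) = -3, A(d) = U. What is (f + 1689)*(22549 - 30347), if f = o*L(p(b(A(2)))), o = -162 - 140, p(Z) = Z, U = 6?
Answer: -13170822 - 7064988*I*√3 ≈ -1.3171e+7 - 1.2237e+7*I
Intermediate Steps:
A(d) = 6
L(g) = g^(3/2)
o = -302
f = 906*I*√3 (f = -(-906)*I*√3 = 906*I*√3 ≈ 1569.2*I)
(f + 1689)*(22549 - 30347) = (906*I*√3 + 1689)*(22549 - 30347) = (1689 + 906*I*√3)*(-7798) = -13170822 - 7064988*I*√3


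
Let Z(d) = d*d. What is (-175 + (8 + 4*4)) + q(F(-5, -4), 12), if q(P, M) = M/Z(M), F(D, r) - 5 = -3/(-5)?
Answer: -1811/12 ≈ -150.92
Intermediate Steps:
Z(d) = d**2
F(D, r) = 28/5 (F(D, r) = 5 - 3/(-5) = 5 - 3*(-1/5) = 5 + 3/5 = 28/5)
q(P, M) = 1/M (q(P, M) = M/(M**2) = M/M**2 = 1/M)
(-175 + (8 + 4*4)) + q(F(-5, -4), 12) = (-175 + (8 + 4*4)) + 1/12 = (-175 + (8 + 16)) + 1/12 = (-175 + 24) + 1/12 = -151 + 1/12 = -1811/12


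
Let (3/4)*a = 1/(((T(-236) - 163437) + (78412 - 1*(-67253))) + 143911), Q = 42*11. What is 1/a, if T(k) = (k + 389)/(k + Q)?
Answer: 85522701/904 ≈ 94605.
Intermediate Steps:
Q = 462
T(k) = (389 + k)/(462 + k) (T(k) = (k + 389)/(k + 462) = (389 + k)/(462 + k))
a = 904/85522701 (a = 4/(3*((((389 - 236)/(462 - 236) - 163437) + (78412 - 1*(-67253))) + 143911)) = 4/(3*(((153/226 - 163437) + (78412 + 67253)) + 143911)) = 4/(3*((((1/226)*153 - 163437) + 145665) + 143911)) = 4/(3*(((153/226 - 163437) + 145665) + 143911)) = 4/(3*((-36936609/226 + 145665) + 143911)) = 4/(3*(-4016319/226 + 143911)) = 4/(3*(28507567/226)) = (4/3)*(226/28507567) = 904/85522701 ≈ 1.0570e-5)
1/a = 1/(904/85522701) = 85522701/904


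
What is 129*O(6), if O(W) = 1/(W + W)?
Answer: 43/4 ≈ 10.750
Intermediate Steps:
O(W) = 1/(2*W)
129*O(6) = 129*((½)/6) = 129*((½)*(⅙)) = 129*(1/12) = 43/4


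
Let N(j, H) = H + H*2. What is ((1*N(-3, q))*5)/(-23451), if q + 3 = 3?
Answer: 0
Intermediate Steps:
q = 0 (q = -3 + 3 = 0)
N(j, H) = 3*H (N(j, H) = H + 2*H = 3*H)
((1*N(-3, q))*5)/(-23451) = ((1*(3*0))*5)/(-23451) = ((1*0)*5)*(-1/23451) = (0*5)*(-1/23451) = 0*(-1/23451) = 0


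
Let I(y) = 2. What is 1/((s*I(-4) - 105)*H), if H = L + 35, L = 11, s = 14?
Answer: -1/3542 ≈ -0.00028233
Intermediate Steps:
H = 46 (H = 11 + 35 = 46)
1/((s*I(-4) - 105)*H) = 1/((14*2 - 105)*46) = 1/((28 - 105)*46) = 1/(-77*46) = 1/(-3542) = -1/3542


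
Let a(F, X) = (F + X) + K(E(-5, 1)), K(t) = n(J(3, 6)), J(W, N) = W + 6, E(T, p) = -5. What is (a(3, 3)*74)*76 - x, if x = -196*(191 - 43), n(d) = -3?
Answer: 45880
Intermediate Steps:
J(W, N) = 6 + W
x = -29008 (x = -196*148 = -29008)
K(t) = -3
a(F, X) = -3 + F + X (a(F, X) = (F + X) - 3 = -3 + F + X)
(a(3, 3)*74)*76 - x = ((-3 + 3 + 3)*74)*76 - 1*(-29008) = (3*74)*76 + 29008 = 222*76 + 29008 = 16872 + 29008 = 45880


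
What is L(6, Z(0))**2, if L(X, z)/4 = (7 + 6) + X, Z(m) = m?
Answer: 5776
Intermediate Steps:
L(X, z) = 52 + 4*X (L(X, z) = 4*((7 + 6) + X) = 4*(13 + X) = 52 + 4*X)
L(6, Z(0))**2 = (52 + 4*6)**2 = (52 + 24)**2 = 76**2 = 5776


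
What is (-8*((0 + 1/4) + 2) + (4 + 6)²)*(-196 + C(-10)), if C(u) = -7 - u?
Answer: -15826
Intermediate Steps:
(-8*((0 + 1/4) + 2) + (4 + 6)²)*(-196 + C(-10)) = (-8*((0 + 1/4) + 2) + (4 + 6)²)*(-196 + (-7 - 1*(-10))) = (-8*((0 + ¼) + 2) + 10²)*(-196 + (-7 + 10)) = (-8*(¼ + 2) + 100)*(-196 + 3) = (-8*9/4 + 100)*(-193) = (-18 + 100)*(-193) = 82*(-193) = -15826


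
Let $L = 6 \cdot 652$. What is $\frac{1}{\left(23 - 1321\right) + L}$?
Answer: $\frac{1}{2614} \approx 0.00038256$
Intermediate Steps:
$L = 3912$
$\frac{1}{\left(23 - 1321\right) + L} = \frac{1}{\left(23 - 1321\right) + 3912} = \frac{1}{-1298 + 3912} = \frac{1}{2614}$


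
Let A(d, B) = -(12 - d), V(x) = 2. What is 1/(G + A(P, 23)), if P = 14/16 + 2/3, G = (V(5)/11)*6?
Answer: -264/2473 ≈ -0.10675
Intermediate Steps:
G = 12/11 (G = (2/11)*6 = 12/11 ≈ 1.0909)
P = 37/24 (P = 14*(1/16) + 2*(1/3) = 7/8 + 2/3 = 37/24 ≈ 1.5417)
A(d, B) = -12 + d
1/(G + A(P, 23)) = 1/(12/11 + (-12 + 37/24)) = 1/(12/11 - 251/24) = 1/(-2473/264) = -264/2473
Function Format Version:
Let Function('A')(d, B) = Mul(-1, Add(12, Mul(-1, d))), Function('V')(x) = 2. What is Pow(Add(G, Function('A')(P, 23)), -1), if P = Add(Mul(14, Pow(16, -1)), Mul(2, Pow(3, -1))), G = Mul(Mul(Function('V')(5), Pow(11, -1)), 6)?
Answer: Rational(-264, 2473) ≈ -0.10675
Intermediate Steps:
G = Rational(12, 11) (G = Mul(Mul(2, Pow(11, -1)), 6) = Mul(Mul(2, Rational(1, 11)), 6) = Mul(Rational(2, 11), 6) = Rational(12, 11) ≈ 1.0909)
P = Rational(37, 24) (P = Add(Mul(14, Rational(1, 16)), Mul(2, Rational(1, 3))) = Add(Rational(7, 8), Rational(2, 3)) = Rational(37, 24) ≈ 1.5417)
Function('A')(d, B) = Add(-12, d)
Pow(Add(G, Function('A')(P, 23)), -1) = Pow(Add(Rational(12, 11), Add(-12, Rational(37, 24))), -1) = Pow(Add(Rational(12, 11), Rational(-251, 24)), -1) = Pow(Rational(-2473, 264), -1) = Rational(-264, 2473)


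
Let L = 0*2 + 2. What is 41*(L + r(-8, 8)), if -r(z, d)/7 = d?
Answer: -2214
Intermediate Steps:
r(z, d) = -7*d
L = 2 (L = 0 + 2 = 2)
41*(L + r(-8, 8)) = 41*(2 - 7*8) = 41*(2 - 56) = 41*(-54) = -2214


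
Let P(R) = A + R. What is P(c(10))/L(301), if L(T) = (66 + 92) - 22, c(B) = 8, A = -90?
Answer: -41/68 ≈ -0.60294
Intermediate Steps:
P(R) = -90 + R
L(T) = 136 (L(T) = 158 - 22 = 136)
P(c(10))/L(301) = (-90 + 8)/136 = -82*1/136 = -41/68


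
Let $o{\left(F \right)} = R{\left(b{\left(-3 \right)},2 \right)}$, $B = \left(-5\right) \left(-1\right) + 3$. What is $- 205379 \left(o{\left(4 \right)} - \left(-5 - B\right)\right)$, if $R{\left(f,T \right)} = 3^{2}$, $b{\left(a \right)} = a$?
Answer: $-4518338$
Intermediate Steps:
$B = 8$ ($B = 5 + 3 = 8$)
$R{\left(f,T \right)} = 9$
$o{\left(F \right)} = 9$
$- 205379 \left(o{\left(4 \right)} - \left(-5 - B\right)\right) = - 205379 \left(9 - \left(-5 - 8\right)\right) = - 205379 \left(9 - -13\right) = - 205379 \left(9 + 13\right) = \left(-205379\right) 22 = -4518338$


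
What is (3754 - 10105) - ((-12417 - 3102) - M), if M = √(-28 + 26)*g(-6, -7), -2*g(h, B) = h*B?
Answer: 9168 - 21*I*√2 ≈ 9168.0 - 29.698*I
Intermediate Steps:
g(h, B) = -B*h/2 (g(h, B) = -h*B/2 = -B*h/2)
M = -21*I*√2 (M = √(-28 + 26)*(-½*(-7)*(-6)) = √(-2)*(-21) = (I*√2)*(-21) = -21*I*√2 ≈ -29.698*I)
(3754 - 10105) - ((-12417 - 3102) - M) = (3754 - 10105) - ((-12417 - 3102) - (-21)*I*√2) = -6351 - (-15519 + 21*I*√2) = -6351 + (15519 - 21*I*√2) = 9168 - 21*I*√2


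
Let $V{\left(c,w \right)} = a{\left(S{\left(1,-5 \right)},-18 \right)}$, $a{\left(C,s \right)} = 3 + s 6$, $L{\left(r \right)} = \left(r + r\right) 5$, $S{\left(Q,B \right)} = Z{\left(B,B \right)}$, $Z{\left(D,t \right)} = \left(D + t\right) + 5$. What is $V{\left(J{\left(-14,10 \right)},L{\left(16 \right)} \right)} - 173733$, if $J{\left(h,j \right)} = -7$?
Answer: $-173838$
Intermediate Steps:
$Z{\left(D,t \right)} = 5 + D + t$
$S{\left(Q,B \right)} = 5 + 2 B$ ($S{\left(Q,B \right)} = 5 + B + B = 5 + 2 B$)
$L{\left(r \right)} = 10 r$ ($L{\left(r \right)} = 2 r 5 = 10 r$)
$a{\left(C,s \right)} = 3 + 6 s$
$V{\left(c,w \right)} = -105$ ($V{\left(c,w \right)} = 3 + 6 \left(-18\right) = 3 - 108 = -105$)
$V{\left(J{\left(-14,10 \right)},L{\left(16 \right)} \right)} - 173733 = -105 - 173733 = -173838$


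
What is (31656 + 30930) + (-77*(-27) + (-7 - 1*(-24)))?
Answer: 64682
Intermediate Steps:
(31656 + 30930) + (-77*(-27) + (-7 - 1*(-24))) = 62586 + (2079 + (-7 + 24)) = 62586 + (2079 + 17) = 62586 + 2096 = 64682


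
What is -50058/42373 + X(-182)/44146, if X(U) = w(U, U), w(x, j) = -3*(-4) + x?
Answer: -1108531939/935299229 ≈ -1.1852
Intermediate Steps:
w(x, j) = 12 + x
X(U) = 12 + U
-50058/42373 + X(-182)/44146 = -50058/42373 + (12 - 182)/44146 = -50058*1/42373 - 170*1/44146 = -50058/42373 - 85/22073 = -1108531939/935299229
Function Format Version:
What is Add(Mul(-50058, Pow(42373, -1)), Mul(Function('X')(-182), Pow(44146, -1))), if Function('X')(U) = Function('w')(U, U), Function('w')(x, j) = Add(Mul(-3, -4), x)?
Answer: Rational(-1108531939, 935299229) ≈ -1.1852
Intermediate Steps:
Function('w')(x, j) = Add(12, x)
Function('X')(U) = Add(12, U)
Add(Mul(-50058, Pow(42373, -1)), Mul(Function('X')(-182), Pow(44146, -1))) = Add(Mul(-50058, Pow(42373, -1)), Mul(Add(12, -182), Pow(44146, -1))) = Add(Mul(-50058, Rational(1, 42373)), Mul(-170, Rational(1, 44146))) = Add(Rational(-50058, 42373), Rational(-85, 22073)) = Rational(-1108531939, 935299229)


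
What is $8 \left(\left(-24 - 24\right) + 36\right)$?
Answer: $-96$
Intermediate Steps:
$8 \left(\left(-24 - 24\right) + 36\right) = 8 \left(-48 + 36\right) = 8 \left(-12\right) = -96$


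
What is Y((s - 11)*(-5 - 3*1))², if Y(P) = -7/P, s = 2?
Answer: 49/5184 ≈ 0.0094522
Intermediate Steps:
Y((s - 11)*(-5 - 3*1))² = (-7*1/((-5 - 3*1)*(2 - 11)))² = (-7*(-1/(9*(-5 - 3))))² = (-7/((-9*(-8))))² = (-7/72)² = 49/5184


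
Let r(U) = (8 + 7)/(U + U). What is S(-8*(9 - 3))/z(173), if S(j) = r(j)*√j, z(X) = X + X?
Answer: -5*I*√3/2768 ≈ -0.0031287*I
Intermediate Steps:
z(X) = 2*X
r(U) = 15/(2*U) (r(U) = 15/((2*U)) = 15*(1/(2*U)) = 15/(2*U))
S(j) = 15/(2*√j) (S(j) = (15/(2*j))*√j = 15/(2*√j))
S(-8*(9 - 3))/z(173) = (15/(2*√(-8*(9 - 3))))/((2*173)) = (15/(2*√(-8*6)))/346 = (15/(2*√(-48)))*(1/346) = (15*(-I*√3/12)/2)*(1/346) = -5*I*√3/8*(1/346) = -5*I*√3/2768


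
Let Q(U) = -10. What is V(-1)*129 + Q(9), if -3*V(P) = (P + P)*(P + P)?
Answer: -182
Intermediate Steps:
V(P) = -4*P²/3 (V(P) = -(P + P)*(P + P)/3 = -2*P*2*P/3 = -4*P²/3)
V(-1)*129 + Q(9) = -4/3*(-1)²*129 - 10 = -4/3*1*129 - 10 = -4/3*129 - 10 = -172 - 10 = -182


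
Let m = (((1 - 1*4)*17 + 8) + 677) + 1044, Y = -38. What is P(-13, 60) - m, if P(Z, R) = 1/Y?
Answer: -63765/38 ≈ -1678.0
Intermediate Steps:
m = 1678 (m = (((1 - 4)*17 + 8) + 677) + 1044 = ((-3*17 + 8) + 677) + 1044 = ((-51 + 8) + 677) + 1044 = (-43 + 677) + 1044 = 634 + 1044 = 1678)
P(Z, R) = -1/38 (P(Z, R) = 1/(-38) = -1/38)
P(-13, 60) - m = -1/38 - 1*1678 = -1/38 - 1678 = -63765/38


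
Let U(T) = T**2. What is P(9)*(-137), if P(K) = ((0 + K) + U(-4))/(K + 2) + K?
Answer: -16988/11 ≈ -1544.4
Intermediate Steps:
P(K) = K + (16 + K)/(2 + K) (P(K) = ((0 + K) + (-4)**2)/(K + 2) + K = (K + 16)/(2 + K) + K = (16 + K)/(2 + K) + K = K + (16 + K)/(2 + K))
P(9)*(-137) = ((16 + 9**2 + 3*9)/(2 + 9))*(-137) = ((16 + 81 + 27)/11)*(-137) = ((1/11)*124)*(-137) = (124/11)*(-137) = -16988/11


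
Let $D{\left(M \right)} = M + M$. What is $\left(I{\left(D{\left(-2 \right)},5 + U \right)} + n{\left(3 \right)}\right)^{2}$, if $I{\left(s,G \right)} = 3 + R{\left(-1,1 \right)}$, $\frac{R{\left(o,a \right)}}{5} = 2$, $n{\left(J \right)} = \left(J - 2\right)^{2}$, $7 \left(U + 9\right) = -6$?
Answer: $196$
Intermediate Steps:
$U = - \frac{69}{7}$ ($U = -9 + \frac{1}{7} \left(-6\right) = -9 - \frac{6}{7} = - \frac{69}{7} \approx -9.8571$)
$n{\left(J \right)} = \left(-2 + J\right)^{2}$
$R{\left(o,a \right)} = 10$ ($R{\left(o,a \right)} = 5 \cdot 2 = 10$)
$D{\left(M \right)} = 2 M$
$I{\left(s,G \right)} = 13$ ($I{\left(s,G \right)} = 3 + 10 = 13$)
$\left(I{\left(D{\left(-2 \right)},5 + U \right)} + n{\left(3 \right)}\right)^{2} = \left(13 + \left(-2 + 3\right)^{2}\right)^{2} = \left(13 + 1^{2}\right)^{2} = \left(13 + 1\right)^{2} = 14^{2} = 196$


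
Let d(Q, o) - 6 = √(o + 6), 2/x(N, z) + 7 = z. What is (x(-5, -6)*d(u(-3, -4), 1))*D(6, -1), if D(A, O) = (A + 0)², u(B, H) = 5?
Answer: -432/13 - 72*√7/13 ≈ -47.884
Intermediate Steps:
x(N, z) = 2/(-7 + z)
D(A, O) = A²
d(Q, o) = 6 + √(6 + o) (d(Q, o) = 6 + √(o + 6) = 6 + √(6 + o))
(x(-5, -6)*d(u(-3, -4), 1))*D(6, -1) = ((2/(-7 - 6))*(6 + √(6 + 1)))*6² = ((2/(-13))*(6 + √7))*36 = ((2*(-1/13))*(6 + √7))*36 = -2*(6 + √7)/13*36 = (-12/13 - 2*√7/13)*36 = -432/13 - 72*√7/13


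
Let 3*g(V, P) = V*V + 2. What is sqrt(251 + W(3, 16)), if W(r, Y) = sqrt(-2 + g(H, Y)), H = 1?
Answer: sqrt(251 + I) ≈ 15.843 + 0.03156*I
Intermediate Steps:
g(V, P) = 2/3 + V**2/3 (g(V, P) = (V*V + 2)/3 = (V**2 + 2)/3 = (2 + V**2)/3 = 2/3 + V**2/3)
W(r, Y) = I (W(r, Y) = sqrt(-2 + (2/3 + (1/3)*1**2)) = sqrt(-2 + (2/3 + (1/3)*1)) = sqrt(-2 + (2/3 + 1/3)) = sqrt(-2 + 1) = sqrt(-1) = I)
sqrt(251 + W(3, 16)) = sqrt(251 + I)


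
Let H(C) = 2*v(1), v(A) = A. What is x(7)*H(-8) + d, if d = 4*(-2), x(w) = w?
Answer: 6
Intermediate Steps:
H(C) = 2 (H(C) = 2*1 = 2)
d = -8
x(7)*H(-8) + d = 7*2 - 8 = 14 - 8 = 6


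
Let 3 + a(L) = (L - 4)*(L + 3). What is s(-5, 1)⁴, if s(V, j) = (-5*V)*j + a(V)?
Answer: 2560000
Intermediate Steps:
a(L) = -3 + (-4 + L)*(3 + L) (a(L) = -3 + (L - 4)*(L + 3) = -3 + (-4 + L)*(3 + L))
s(V, j) = -15 + V² - V - 5*V*j (s(V, j) = (-5*V)*j + (-15 + V² - V) = -5*V*j + (-15 + V² - V) = -15 + V² - V - 5*V*j)
s(-5, 1)⁴ = (-15 + (-5)² - 1*(-5) - 5*(-5)*1)⁴ = (-15 + 25 + 5 + 25)⁴ = 40⁴ = 2560000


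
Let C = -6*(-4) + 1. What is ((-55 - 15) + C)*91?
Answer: -4095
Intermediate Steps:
C = 25 (C = 24 + 1 = 25)
((-55 - 15) + C)*91 = ((-55 - 15) + 25)*91 = (-70 + 25)*91 = -45*91 = -4095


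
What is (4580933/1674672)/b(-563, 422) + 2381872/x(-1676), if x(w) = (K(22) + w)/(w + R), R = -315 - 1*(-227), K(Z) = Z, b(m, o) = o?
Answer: 1484667546781060327/584450479968 ≈ 2.5403e+6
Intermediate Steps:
R = -88 (R = -315 + 227 = -88)
x(w) = (22 + w)/(-88 + w) (x(w) = (22 + w)/(w - 88) = (22 + w)/(-88 + w))
(4580933/1674672)/b(-563, 422) + 2381872/x(-1676) = (4580933/1674672)/422 + 2381872/(((22 - 1676)/(-88 - 1676))) = (4580933*(1/1674672))*(1/422) + 2381872/((-1654/(-1764))) = (4580933/1674672)*(1/422) + 2381872/((-1/1764*(-1654))) = 4580933/706711584 + 2381872/(827/882) = 4580933/706711584 + 2381872*(882/827) = 4580933/706711584 + 2100811104/827 = 1484667546781060327/584450479968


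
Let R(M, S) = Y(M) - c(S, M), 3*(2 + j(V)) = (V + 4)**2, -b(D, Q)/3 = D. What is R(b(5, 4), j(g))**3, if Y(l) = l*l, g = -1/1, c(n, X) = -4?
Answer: 12008989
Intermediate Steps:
b(D, Q) = -3*D
g = -1 (g = -1*1 = -1)
Y(l) = l**2
j(V) = -2 + (4 + V)**2/3 (j(V) = -2 + (V + 4)**2/3 = -2 + (4 + V)**2/3)
R(M, S) = 4 + M**2 (R(M, S) = M**2 - 1*(-4) = M**2 + 4 = 4 + M**2)
R(b(5, 4), j(g))**3 = (4 + (-3*5)**2)**3 = (4 + (-15)**2)**3 = (4 + 225)**3 = 229**3 = 12008989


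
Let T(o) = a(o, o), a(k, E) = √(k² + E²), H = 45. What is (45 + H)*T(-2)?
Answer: 180*√2 ≈ 254.56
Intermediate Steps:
a(k, E) = √(E² + k²)
T(o) = √2*√(o²) (T(o) = √(o² + o²) = √(2*o²) = √2*√(o²))
(45 + H)*T(-2) = (45 + 45)*(√2*√((-2)²)) = 90*(√2*√4) = 90*(√2*2) = 90*(2*√2) = 180*√2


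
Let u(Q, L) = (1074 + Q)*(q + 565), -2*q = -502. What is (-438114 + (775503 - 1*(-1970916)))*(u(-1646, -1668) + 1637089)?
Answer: 2701494748785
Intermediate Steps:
q = 251 (q = -½*(-502) = 251)
u(Q, L) = 876384 + 816*Q (u(Q, L) = (1074 + Q)*(251 + 565) = (1074 + Q)*816 = 876384 + 816*Q)
(-438114 + (775503 - 1*(-1970916)))*(u(-1646, -1668) + 1637089) = (-438114 + (775503 - 1*(-1970916)))*((876384 + 816*(-1646)) + 1637089) = (-438114 + (775503 + 1970916))*((876384 - 1343136) + 1637089) = (-438114 + 2746419)*(-466752 + 1637089) = 2308305*1170337 = 2701494748785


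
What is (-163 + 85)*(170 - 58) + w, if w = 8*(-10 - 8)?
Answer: -8880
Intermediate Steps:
w = -144 (w = 8*(-18) = -144)
(-163 + 85)*(170 - 58) + w = (-163 + 85)*(170 - 58) - 144 = -78*112 - 144 = -8736 - 144 = -8880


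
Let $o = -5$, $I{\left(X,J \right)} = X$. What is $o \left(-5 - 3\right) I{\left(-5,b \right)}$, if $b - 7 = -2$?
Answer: $-200$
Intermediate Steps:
$b = 5$ ($b = 7 - 2 = 5$)
$o \left(-5 - 3\right) I{\left(-5,b \right)} = - 5 \left(-5 - 3\right) \left(-5\right) = \left(-5\right) \left(-8\right) \left(-5\right) = 40 \left(-5\right) = -200$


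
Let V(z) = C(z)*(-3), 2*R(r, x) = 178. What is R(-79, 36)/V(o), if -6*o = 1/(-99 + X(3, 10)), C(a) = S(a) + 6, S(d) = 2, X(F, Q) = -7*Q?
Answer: -89/24 ≈ -3.7083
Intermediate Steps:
R(r, x) = 89 (R(r, x) = (½)*178 = 89)
C(a) = 8 (C(a) = 2 + 6 = 8)
o = 1/1014 (o = -1/(6*(-99 - 7*10)) = -1/(6*(-99 - 70)) = -⅙/(-169) = -⅙*(-1/169) = 1/1014 ≈ 0.00098619)
V(z) = -24 (V(z) = 8*(-3) = -24)
R(-79, 36)/V(o) = 89/(-24) = 89*(-1/24) = -89/24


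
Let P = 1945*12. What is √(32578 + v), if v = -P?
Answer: √9238 ≈ 96.115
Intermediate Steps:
P = 23340
v = -23340 (v = -1*23340 = -23340)
√(32578 + v) = √(32578 - 23340) = √9238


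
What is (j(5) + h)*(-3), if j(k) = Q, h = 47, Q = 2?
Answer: -147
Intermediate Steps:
j(k) = 2
(j(5) + h)*(-3) = (2 + 47)*(-3) = 49*(-3) = -147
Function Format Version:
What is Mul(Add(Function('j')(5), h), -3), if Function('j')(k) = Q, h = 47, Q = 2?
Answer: -147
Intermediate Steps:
Function('j')(k) = 2
Mul(Add(Function('j')(5), h), -3) = Mul(Add(2, 47), -3) = Mul(49, -3) = -147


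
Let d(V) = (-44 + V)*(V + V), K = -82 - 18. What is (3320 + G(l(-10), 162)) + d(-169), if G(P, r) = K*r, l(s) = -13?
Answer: 59114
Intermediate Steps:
K = -100
d(V) = 2*V*(-44 + V) (d(V) = (-44 + V)*(2*V) = 2*V*(-44 + V))
G(P, r) = -100*r
(3320 + G(l(-10), 162)) + d(-169) = (3320 - 100*162) + 2*(-169)*(-44 - 169) = (3320 - 16200) + 2*(-169)*(-213) = -12880 + 71994 = 59114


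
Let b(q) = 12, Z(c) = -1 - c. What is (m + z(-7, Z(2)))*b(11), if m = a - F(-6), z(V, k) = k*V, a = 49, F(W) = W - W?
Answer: 840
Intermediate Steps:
F(W) = 0
z(V, k) = V*k
m = 49 (m = 49 - 1*0 = 49 + 0 = 49)
(m + z(-7, Z(2)))*b(11) = (49 - 7*(-1 - 1*2))*12 = (49 - 7*(-1 - 2))*12 = (49 - 7*(-3))*12 = (49 + 21)*12 = 70*12 = 840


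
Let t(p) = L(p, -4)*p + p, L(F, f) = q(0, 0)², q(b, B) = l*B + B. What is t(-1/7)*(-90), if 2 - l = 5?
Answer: 90/7 ≈ 12.857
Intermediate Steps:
l = -3 (l = 2 - 1*5 = 2 - 5 = -3)
q(b, B) = -2*B (q(b, B) = -3*B + B = -2*B)
L(F, f) = 0 (L(F, f) = (-2*0)² = 0² = 0)
t(p) = p (t(p) = 0*p + p = 0 + p = p)
t(-1/7)*(-90) = -1/7*(-90) = -1*⅐*(-90) = -⅐*(-90) = 90/7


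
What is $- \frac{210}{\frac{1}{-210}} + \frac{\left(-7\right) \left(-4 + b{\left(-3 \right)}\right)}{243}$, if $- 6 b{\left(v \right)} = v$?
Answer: $\frac{21432649}{486} \approx 44100.0$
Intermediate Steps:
$b{\left(v \right)} = - \frac{v}{6}$
$- \frac{210}{\frac{1}{-210}} + \frac{\left(-7\right) \left(-4 + b{\left(-3 \right)}\right)}{243} = - \frac{210}{\frac{1}{-210}} + \frac{\left(-7\right) \left(-4 - - \frac{1}{2}\right)}{243} = - \frac{210}{- \frac{1}{210}} + - 7 \left(-4 + \frac{1}{2}\right) \frac{1}{243} = \left(-210\right) \left(-210\right) + \left(-7\right) \left(- \frac{7}{2}\right) \frac{1}{243} = 44100 + \frac{49}{2} \cdot \frac{1}{243} = 44100 + \frac{49}{486} = \frac{21432649}{486}$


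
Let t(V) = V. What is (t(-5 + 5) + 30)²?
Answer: 900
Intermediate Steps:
(t(-5 + 5) + 30)² = ((-5 + 5) + 30)² = (0 + 30)² = 30² = 900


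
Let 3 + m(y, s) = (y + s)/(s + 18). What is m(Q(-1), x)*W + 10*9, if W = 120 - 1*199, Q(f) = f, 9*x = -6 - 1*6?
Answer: 16903/50 ≈ 338.06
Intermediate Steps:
x = -4/3 (x = (-6 - 1*6)/9 = (-6 - 6)/9 = (1/9)*(-12) = -4/3 ≈ -1.3333)
W = -79 (W = 120 - 199 = -79)
m(y, s) = -3 + (s + y)/(18 + s) (m(y, s) = -3 + (y + s)/(s + 18) = -3 + (s + y)/(18 + s))
m(Q(-1), x)*W + 10*9 = ((-54 - 1 - 2*(-4/3))/(18 - 4/3))*(-79) + 10*9 = ((-54 - 1 + 8/3)/(50/3))*(-79) + 90 = ((3/50)*(-157/3))*(-79) + 90 = -157/50*(-79) + 90 = 12403/50 + 90 = 16903/50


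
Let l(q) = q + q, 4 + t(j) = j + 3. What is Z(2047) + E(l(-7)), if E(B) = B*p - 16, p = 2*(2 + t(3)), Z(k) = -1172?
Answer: -1300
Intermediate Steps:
t(j) = -1 + j (t(j) = -4 + (j + 3) = -4 + (3 + j) = -1 + j)
p = 8 (p = 2*(2 + (-1 + 3)) = 2*(2 + 2) = 2*4 = 8)
l(q) = 2*q
E(B) = -16 + 8*B (E(B) = B*8 - 16 = 8*B - 16 = -16 + 8*B)
Z(2047) + E(l(-7)) = -1172 + (-16 + 8*(2*(-7))) = -1172 + (-16 + 8*(-14)) = -1172 + (-16 - 112) = -1172 - 128 = -1300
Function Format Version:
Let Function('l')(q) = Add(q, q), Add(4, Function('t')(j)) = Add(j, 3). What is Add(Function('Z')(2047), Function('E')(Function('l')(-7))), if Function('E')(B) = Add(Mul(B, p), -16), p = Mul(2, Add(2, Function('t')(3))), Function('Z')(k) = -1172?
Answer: -1300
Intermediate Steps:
Function('t')(j) = Add(-1, j) (Function('t')(j) = Add(-4, Add(j, 3)) = Add(-4, Add(3, j)) = Add(-1, j))
p = 8 (p = Mul(2, Add(2, Add(-1, 3))) = Mul(2, Add(2, 2)) = Mul(2, 4) = 8)
Function('l')(q) = Mul(2, q)
Function('E')(B) = Add(-16, Mul(8, B)) (Function('E')(B) = Add(Mul(B, 8), -16) = Add(Mul(8, B), -16) = Add(-16, Mul(8, B)))
Add(Function('Z')(2047), Function('E')(Function('l')(-7))) = Add(-1172, Add(-16, Mul(8, Mul(2, -7)))) = Add(-1172, Add(-16, Mul(8, -14))) = Add(-1172, Add(-16, -112)) = Add(-1172, -128) = -1300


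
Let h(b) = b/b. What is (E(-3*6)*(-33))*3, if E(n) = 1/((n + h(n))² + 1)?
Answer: -99/290 ≈ -0.34138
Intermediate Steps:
h(b) = 1
E(n) = 1/(1 + (1 + n)²) (E(n) = 1/((n + 1)² + 1) = 1/((1 + n)² + 1) = 1/(1 + (1 + n)²))
(E(-3*6)*(-33))*3 = (-33/(1 + (1 - 3*6)²))*3 = (-33/(1 + (1 - 18)²))*3 = (-33/(1 + (-17)²))*3 = (-33/(1 + 289))*3 = (-33/290)*3 = ((1/290)*(-33))*3 = -33/290*3 = -99/290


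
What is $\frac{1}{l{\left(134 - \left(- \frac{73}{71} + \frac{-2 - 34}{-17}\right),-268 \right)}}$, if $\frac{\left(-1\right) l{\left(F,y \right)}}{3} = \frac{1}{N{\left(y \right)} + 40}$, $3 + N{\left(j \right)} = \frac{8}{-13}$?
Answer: $- \frac{473}{39} \approx -12.128$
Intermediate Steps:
$N{\left(j \right)} = - \frac{47}{13}$ ($N{\left(j \right)} = -3 + \frac{8}{-13} = -3 + 8 \left(- \frac{1}{13}\right) = -3 - \frac{8}{13} = - \frac{47}{13}$)
$l{\left(F,y \right)} = - \frac{39}{473}$ ($l{\left(F,y \right)} = - \frac{3}{- \frac{47}{13} + 40} = - \frac{3}{\frac{473}{13}} = \left(-3\right) \frac{13}{473} = - \frac{39}{473}$)
$\frac{1}{l{\left(134 - \left(- \frac{73}{71} + \frac{-2 - 34}{-17}\right),-268 \right)}} = \frac{1}{- \frac{39}{473}} = - \frac{473}{39}$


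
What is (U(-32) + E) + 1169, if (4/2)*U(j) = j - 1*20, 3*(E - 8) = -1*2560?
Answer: 893/3 ≈ 297.67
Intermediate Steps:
E = -2536/3 (E = 8 + (-1*2560)/3 = 8 + (⅓)*(-2560) = 8 - 2560/3 = -2536/3 ≈ -845.33)
U(j) = -10 + j/2 (U(j) = (j - 1*20)/2 = (j - 20)/2 = (-20 + j)/2 = -10 + j/2)
(U(-32) + E) + 1169 = ((-10 + (½)*(-32)) - 2536/3) + 1169 = ((-10 - 16) - 2536/3) + 1169 = (-26 - 2536/3) + 1169 = -2614/3 + 1169 = 893/3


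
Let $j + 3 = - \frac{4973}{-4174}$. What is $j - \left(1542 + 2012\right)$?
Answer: $- \frac{14841945}{4174} \approx -3555.8$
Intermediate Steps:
$j = - \frac{7549}{4174}$ ($j = -3 - \frac{4973}{-4174} = -3 - - \frac{4973}{4174} = -3 + \frac{4973}{4174} = - \frac{7549}{4174} \approx -1.8086$)
$j - \left(1542 + 2012\right) = - \frac{7549}{4174} - \left(1542 + 2012\right) = - \frac{7549}{4174} - 3554 = - \frac{14841945}{4174}$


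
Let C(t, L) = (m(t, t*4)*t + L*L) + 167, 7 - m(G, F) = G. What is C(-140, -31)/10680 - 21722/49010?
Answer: -9877779/4361890 ≈ -2.2646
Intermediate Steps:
m(G, F) = 7 - G
C(t, L) = 167 + L² + t*(7 - t) (C(t, L) = ((7 - t)*t + L*L) + 167 = (t*(7 - t) + L²) + 167 = (L² + t*(7 - t)) + 167 = 167 + L² + t*(7 - t))
C(-140, -31)/10680 - 21722/49010 = (167 + (-31)² - 1*(-140)*(-7 - 140))/10680 - 21722/49010 = (167 + 961 - 1*(-140)*(-147))*(1/10680) - 21722*1/49010 = (167 + 961 - 20580)*(1/10680) - 10861/24505 = -19452*1/10680 - 10861/24505 = -1621/890 - 10861/24505 = -9877779/4361890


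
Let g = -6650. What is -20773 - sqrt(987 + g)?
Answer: -20773 - I*sqrt(5663) ≈ -20773.0 - 75.253*I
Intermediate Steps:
-20773 - sqrt(987 + g) = -20773 - sqrt(987 - 6650) = -20773 - sqrt(-5663) = -20773 - I*sqrt(5663)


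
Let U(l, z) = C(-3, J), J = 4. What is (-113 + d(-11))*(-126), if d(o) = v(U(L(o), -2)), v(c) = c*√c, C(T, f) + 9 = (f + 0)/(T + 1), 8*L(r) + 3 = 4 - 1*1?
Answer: 14238 + 1386*I*√11 ≈ 14238.0 + 4596.8*I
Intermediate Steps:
L(r) = 0 (L(r) = -3/8 + (4 - 1*1)/8 = -3/8 + (4 - 1)/8 = -3/8 + (⅛)*3 = -3/8 + 3/8 = 0)
C(T, f) = -9 + f/(1 + T) (C(T, f) = -9 + (f + 0)/(T + 1) = -9 + f/(1 + T))
U(l, z) = -11 (U(l, z) = (-9 + 4 - 9*(-3))/(1 - 3) = (-9 + 4 + 27)/(-2) = -½*22 = -11)
v(c) = c^(3/2)
d(o) = -11*I*√11 (d(o) = (-11)^(3/2) = -11*I*√11)
(-113 + d(-11))*(-126) = (-113 - 11*I*√11)*(-126) = 14238 + 1386*I*√11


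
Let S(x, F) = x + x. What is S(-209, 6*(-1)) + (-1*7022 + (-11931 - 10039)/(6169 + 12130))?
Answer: -136166530/18299 ≈ -7441.2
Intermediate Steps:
S(x, F) = 2*x
S(-209, 6*(-1)) + (-1*7022 + (-11931 - 10039)/(6169 + 12130)) = 2*(-209) + (-1*7022 + (-11931 - 10039)/(6169 + 12130)) = -418 + (-7022 - 21970/18299) = -418 - 128517548/18299 = -136166530/18299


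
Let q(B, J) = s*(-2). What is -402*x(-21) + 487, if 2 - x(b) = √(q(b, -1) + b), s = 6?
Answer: -317 + 402*I*√33 ≈ -317.0 + 2309.3*I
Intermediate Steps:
q(B, J) = -12 (q(B, J) = 6*(-2) = -12)
x(b) = 2 - √(-12 + b)
-402*x(-21) + 487 = -402*(2 - √(-12 - 21)) + 487 = -402*(2 - √(-33)) + 487 = -402*(2 - I*√33) + 487 = (-804 + 402*I*√33) + 487 = -317 + 402*I*√33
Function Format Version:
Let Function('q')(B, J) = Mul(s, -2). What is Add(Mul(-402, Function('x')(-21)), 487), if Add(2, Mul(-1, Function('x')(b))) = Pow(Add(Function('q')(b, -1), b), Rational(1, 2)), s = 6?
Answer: Add(-317, Mul(402, I, Pow(33, Rational(1, 2)))) ≈ Add(-317.00, Mul(2309.3, I))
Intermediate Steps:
Function('q')(B, J) = -12 (Function('q')(B, J) = Mul(6, -2) = -12)
Function('x')(b) = Add(2, Mul(-1, Pow(Add(-12, b), Rational(1, 2))))
Add(Mul(-402, Function('x')(-21)), 487) = Add(Mul(-402, Add(2, Mul(-1, Pow(Add(-12, -21), Rational(1, 2))))), 487) = Add(Mul(-402, Add(2, Mul(-1, Pow(-33, Rational(1, 2))))), 487) = Add(Mul(-402, Add(2, Mul(-1, Mul(I, Pow(33, Rational(1, 2)))))), 487) = Add(Mul(-402, Add(2, Mul(-1, I, Pow(33, Rational(1, 2))))), 487) = Add(Add(-804, Mul(402, I, Pow(33, Rational(1, 2)))), 487) = Add(-317, Mul(402, I, Pow(33, Rational(1, 2))))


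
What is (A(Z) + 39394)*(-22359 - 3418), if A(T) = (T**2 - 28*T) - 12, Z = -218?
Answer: -2397518770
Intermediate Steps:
A(T) = -12 + T**2 - 28*T
(A(Z) + 39394)*(-22359 - 3418) = ((-12 + (-218)**2 - 28*(-218)) + 39394)*(-22359 - 3418) = ((-12 + 47524 + 6104) + 39394)*(-25777) = (53616 + 39394)*(-25777) = 93010*(-25777) = -2397518770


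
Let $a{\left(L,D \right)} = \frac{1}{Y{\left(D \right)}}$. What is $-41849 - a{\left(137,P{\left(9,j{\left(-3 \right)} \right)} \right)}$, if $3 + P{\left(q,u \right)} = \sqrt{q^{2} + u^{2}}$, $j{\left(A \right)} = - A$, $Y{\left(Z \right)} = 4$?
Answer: $- \frac{167397}{4} \approx -41849.0$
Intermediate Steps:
$P{\left(q,u \right)} = -3 + \sqrt{q^{2} + u^{2}}$
$a{\left(L,D \right)} = \frac{1}{4}$
$-41849 - a{\left(137,P{\left(9,j{\left(-3 \right)} \right)} \right)} = -41849 - \frac{1}{4} = - \frac{167397}{4}$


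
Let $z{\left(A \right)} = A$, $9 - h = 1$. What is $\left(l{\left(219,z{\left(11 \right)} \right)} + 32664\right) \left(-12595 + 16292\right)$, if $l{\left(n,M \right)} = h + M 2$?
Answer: $120869718$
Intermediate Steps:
$h = 8$ ($h = 9 - 1 = 8$)
$l{\left(n,M \right)} = 8 + 2 M$ ($l{\left(n,M \right)} = 8 + M 2 = 8 + 2 M$)
$\left(l{\left(219,z{\left(11 \right)} \right)} + 32664\right) \left(-12595 + 16292\right) = \left(\left(8 + 2 \cdot 11\right) + 32664\right) \left(-12595 + 16292\right) = \left(\left(8 + 22\right) + 32664\right) 3697 = \left(30 + 32664\right) 3697 = 32694 \cdot 3697 = 120869718$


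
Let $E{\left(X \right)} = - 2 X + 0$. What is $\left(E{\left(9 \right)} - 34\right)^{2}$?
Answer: $2704$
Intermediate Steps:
$E{\left(X \right)} = - 2 X$
$\left(E{\left(9 \right)} - 34\right)^{2} = \left(\left(-2\right) 9 - 34\right)^{2} = \left(-18 - 34\right)^{2} = \left(-52\right)^{2} = 2704$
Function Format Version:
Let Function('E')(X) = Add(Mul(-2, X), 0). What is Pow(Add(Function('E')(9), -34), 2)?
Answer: 2704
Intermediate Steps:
Function('E')(X) = Mul(-2, X)
Pow(Add(Function('E')(9), -34), 2) = Pow(Add(Mul(-2, 9), -34), 2) = Pow(Add(-18, -34), 2) = Pow(-52, 2) = 2704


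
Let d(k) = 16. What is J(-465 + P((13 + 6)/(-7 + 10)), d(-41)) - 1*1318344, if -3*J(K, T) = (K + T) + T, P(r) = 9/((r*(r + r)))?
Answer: -2855220559/2166 ≈ -1.3182e+6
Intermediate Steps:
P(r) = 9/(2*r²) (P(r) = 9/((r*(2*r))) = 9/((2*r²)) = 9*(1/(2*r²)) = 9/(2*r²))
J(K, T) = -2*T/3 - K/3 (J(K, T) = -((K + T) + T)/3 = -(K + 2*T)/3 = -2*T/3 - K/3)
J(-465 + P((13 + 6)/(-7 + 10)), d(-41)) - 1*1318344 = (-⅔*16 - (-465 + 9/(2*((13 + 6)/(-7 + 10))²))/3) - 1*1318344 = (-32/3 - (-465 + 9/(2*(19/3)²))/3) - 1318344 = (-32/3 - (-465 + (9/2)*(9/361))/3) - 1318344 = (-32/3 - (-465 + 81/722)/3) - 1318344 = (-32/3 - ⅓*(-335649/722)) - 1318344 = (-32/3 + 111883/722) - 1318344 = 312545/2166 - 1318344 = -2855220559/2166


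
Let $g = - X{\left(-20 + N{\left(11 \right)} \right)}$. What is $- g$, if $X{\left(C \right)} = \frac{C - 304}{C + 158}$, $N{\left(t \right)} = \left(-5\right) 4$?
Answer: $- \frac{172}{59} \approx -2.9153$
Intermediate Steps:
$N{\left(t \right)} = -20$
$X{\left(C \right)} = \frac{-304 + C}{158 + C}$
$g = \frac{172}{59}$ ($g = - \frac{-304 - 40}{158 - 40} = - \frac{-344}{118} = \left(-1\right) \left(- \frac{172}{59}\right) = \frac{172}{59} \approx 2.9153$)
$- g = \left(-1\right) \frac{172}{59} = - \frac{172}{59}$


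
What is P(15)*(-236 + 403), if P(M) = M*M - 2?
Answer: 37241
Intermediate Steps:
P(M) = -2 + M² (P(M) = M² - 2 = -2 + M²)
P(15)*(-236 + 403) = (-2 + 15²)*(-236 + 403) = (-2 + 225)*167 = 223*167 = 37241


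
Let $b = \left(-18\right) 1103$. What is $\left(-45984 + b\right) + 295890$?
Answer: $230052$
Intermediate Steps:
$b = -19854$
$\left(-45984 + b\right) + 295890 = \left(-45984 - 19854\right) + 295890 = -65838 + 295890 = 230052$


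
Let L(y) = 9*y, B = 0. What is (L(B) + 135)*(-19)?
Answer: -2565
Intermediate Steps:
(L(B) + 135)*(-19) = (9*0 + 135)*(-19) = (0 + 135)*(-19) = 135*(-19) = -2565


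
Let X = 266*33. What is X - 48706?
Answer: -39928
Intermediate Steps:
X = 8778
X - 48706 = 8778 - 48706 = -39928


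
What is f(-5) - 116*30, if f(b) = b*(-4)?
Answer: -3460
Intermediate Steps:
f(b) = -4*b
f(-5) - 116*30 = -4*(-5) - 116*30 = 20 - 3480 = -3460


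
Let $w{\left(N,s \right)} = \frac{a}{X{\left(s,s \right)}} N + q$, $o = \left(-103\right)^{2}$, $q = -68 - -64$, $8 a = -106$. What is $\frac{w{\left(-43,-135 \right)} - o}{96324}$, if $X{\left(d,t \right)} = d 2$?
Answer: $- \frac{11464319}{104029920} \approx -0.1102$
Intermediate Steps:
$X{\left(d,t \right)} = 2 d$
$a = - \frac{53}{4}$ ($a = \frac{1}{8} \left(-106\right) = - \frac{53}{4} \approx -13.25$)
$q = -4$ ($q = -68 + 64 = -4$)
$o = 10609$
$w{\left(N,s \right)} = -4 - \frac{53 N}{8 s}$ ($w{\left(N,s \right)} = - \frac{53}{4 \cdot 2 s} N - 4 = - \frac{53 \frac{1}{2 s}}{4} N - 4 = - \frac{53}{8 s} N - 4 = - \frac{53 N}{8 s} - 4 = -4 - \frac{53 N}{8 s}$)
$\frac{w{\left(-43,-135 \right)} - o}{96324} = \frac{\left(-4 - - \frac{2279}{8 \left(-135\right)}\right) - 10609}{96324} = \left(\left(-4 - \left(- \frac{2279}{8}\right) \left(- \frac{1}{135}\right)\right) - 10609\right) \frac{1}{96324} = \left(\left(-4 - \frac{2279}{1080}\right) - 10609\right) \frac{1}{96324} = \left(- \frac{6599}{1080} - 10609\right) \frac{1}{96324} = \left(- \frac{11464319}{1080}\right) \frac{1}{96324} = - \frac{11464319}{104029920}$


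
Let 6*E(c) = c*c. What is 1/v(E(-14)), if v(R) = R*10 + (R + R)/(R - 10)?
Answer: 51/16807 ≈ 0.0030345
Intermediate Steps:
E(c) = c²/6 (E(c) = (c*c)/6 = c²/6)
v(R) = 10*R + 2*R/(-10 + R) (v(R) = 10*R + (2*R)/(-10 + R) = 10*R + 2*R/(-10 + R))
1/v(E(-14)) = 1/(2*((⅙)*(-14)²)*(-49 + 5*((⅙)*(-14)²))/(-10 + (⅙)*(-14)²)) = 1/(2*((⅙)*196)*(-49 + 5*((⅙)*196))/(-10 + (⅙)*196)) = 1/(2*(98/3)*(-49 + 5*(98/3))/(-10 + 98/3)) = 1/(2*(98/3)*(-49 + 490/3)/(68/3)) = 1/(2*(98/3)*(3/68)*(343/3)) = 1/(16807/51) = 51/16807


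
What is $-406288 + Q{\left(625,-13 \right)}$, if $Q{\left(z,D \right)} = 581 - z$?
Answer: $-406332$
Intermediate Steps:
$-406288 + Q{\left(625,-13 \right)} = -406288 + \left(581 - 625\right) = -406288 - 44 = -406332$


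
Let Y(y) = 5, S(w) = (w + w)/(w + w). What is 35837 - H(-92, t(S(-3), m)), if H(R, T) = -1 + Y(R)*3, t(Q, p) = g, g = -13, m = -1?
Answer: 35823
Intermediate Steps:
S(w) = 1 (S(w) = (2*w)/((2*w)) = (2*w)*(1/(2*w)) = 1)
t(Q, p) = -13
H(R, T) = 14 (H(R, T) = -1 + 5*3 = -1 + 15 = 14)
35837 - H(-92, t(S(-3), m)) = 35837 - 1*14 = 35837 - 14 = 35823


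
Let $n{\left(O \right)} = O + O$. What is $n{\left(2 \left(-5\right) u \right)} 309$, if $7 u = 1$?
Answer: $- \frac{6180}{7} \approx -882.86$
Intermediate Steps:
$u = \frac{1}{7}$ ($u = \frac{1}{7} \cdot 1 = \frac{1}{7} \approx 0.14286$)
$n{\left(O \right)} = 2 O$
$n{\left(2 \left(-5\right) u \right)} 309 = 2 \cdot 2 \left(-5\right) \frac{1}{7} \cdot 309 = 2 \left(\left(-10\right) \frac{1}{7}\right) 309 = 2 \left(- \frac{10}{7}\right) 309 = \left(- \frac{20}{7}\right) 309 = - \frac{6180}{7}$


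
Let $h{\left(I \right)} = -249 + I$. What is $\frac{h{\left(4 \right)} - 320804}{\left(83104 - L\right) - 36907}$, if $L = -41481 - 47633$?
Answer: $- \frac{321049}{135311} \approx -2.3727$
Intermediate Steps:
$L = -89114$
$\frac{h{\left(4 \right)} - 320804}{\left(83104 - L\right) - 36907} = \frac{\left(-249 + 4\right) - 320804}{\left(83104 - -89114\right) - 36907} = \frac{-245 - 320804}{\left(83104 + 89114\right) - 36907} = - \frac{321049}{172218 - 36907} = - \frac{321049}{135311}$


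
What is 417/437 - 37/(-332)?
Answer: 154613/145084 ≈ 1.0657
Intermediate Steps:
417/437 - 37/(-332) = 417*(1/437) - 37*(-1/332) = 417/437 + 37/332 = 154613/145084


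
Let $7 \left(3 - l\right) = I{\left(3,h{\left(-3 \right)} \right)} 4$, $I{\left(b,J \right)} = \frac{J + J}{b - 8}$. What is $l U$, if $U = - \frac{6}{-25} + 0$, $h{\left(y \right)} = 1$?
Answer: $\frac{678}{875} \approx 0.77486$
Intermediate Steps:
$I{\left(b,J \right)} = \frac{2 J}{-8 + b}$
$l = \frac{113}{35}$ ($l = 3 - \frac{2 \cdot 1 \frac{1}{-8 + 3} \cdot 4}{7} = 3 - \frac{2 \cdot 1 \frac{1}{-5} \cdot 4}{7} = 3 - \frac{2 \cdot 1 \left(- \frac{1}{5}\right) 4}{7} = 3 - \frac{\left(- \frac{2}{5}\right) 4}{7} = 3 - - \frac{8}{35} = 3 + \frac{8}{35} = \frac{113}{35} \approx 3.2286$)
$U = \frac{6}{25}$ ($U = \left(-6\right) \left(- \frac{1}{25}\right) + 0 = \frac{6}{25} + 0 = \frac{6}{25} \approx 0.24$)
$l U = \frac{113}{35} \cdot \frac{6}{25} = \frac{678}{875}$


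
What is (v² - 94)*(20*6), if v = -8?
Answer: -3600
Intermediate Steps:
(v² - 94)*(20*6) = ((-8)² - 94)*(20*6) = (64 - 94)*120 = -30*120 = -3600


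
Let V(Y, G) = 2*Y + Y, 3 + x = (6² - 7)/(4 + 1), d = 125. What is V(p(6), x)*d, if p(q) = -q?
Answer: -2250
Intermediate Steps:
x = 14/5 (x = -3 + (6² - 7)/(4 + 1) = -3 + (36 - 7)/5 = -3 + 29*(⅕) = -3 + 29/5 = 14/5 ≈ 2.8000)
V(Y, G) = 3*Y
V(p(6), x)*d = (3*(-1*6))*125 = (3*(-6))*125 = -18*125 = -2250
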